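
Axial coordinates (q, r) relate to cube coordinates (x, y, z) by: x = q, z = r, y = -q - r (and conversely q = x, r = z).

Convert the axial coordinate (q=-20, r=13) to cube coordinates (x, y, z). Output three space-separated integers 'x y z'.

x = q = -20
z = r = 13
y = -x - z = -(-20) - (13) = 7

Answer: -20 7 13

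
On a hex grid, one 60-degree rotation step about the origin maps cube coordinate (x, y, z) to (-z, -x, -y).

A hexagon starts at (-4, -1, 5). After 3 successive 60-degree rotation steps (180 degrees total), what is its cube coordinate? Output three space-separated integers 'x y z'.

Start: (-4, -1, 5)
Step 1: (-4, -1, 5) -> (-(5), -(-4), -(-1)) = (-5, 4, 1)
Step 2: (-5, 4, 1) -> (-(1), -(-5), -(4)) = (-1, 5, -4)
Step 3: (-1, 5, -4) -> (-(-4), -(-1), -(5)) = (4, 1, -5)

Answer: 4 1 -5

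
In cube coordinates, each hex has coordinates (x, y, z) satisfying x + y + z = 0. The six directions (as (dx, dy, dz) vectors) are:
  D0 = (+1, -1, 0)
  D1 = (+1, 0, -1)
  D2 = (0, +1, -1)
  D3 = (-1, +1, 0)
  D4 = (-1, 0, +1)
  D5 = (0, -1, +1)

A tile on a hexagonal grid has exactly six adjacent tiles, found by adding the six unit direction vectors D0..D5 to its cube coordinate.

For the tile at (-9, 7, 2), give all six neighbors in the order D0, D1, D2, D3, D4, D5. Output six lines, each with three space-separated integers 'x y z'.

Answer: -8 6 2
-8 7 1
-9 8 1
-10 8 2
-10 7 3
-9 6 3

Derivation:
Center: (-9, 7, 2). Add each direction:
  D0: (-9, 7, 2) + (1, -1, 0) = (-8, 6, 2)
  D1: (-9, 7, 2) + (1, 0, -1) = (-8, 7, 1)
  D2: (-9, 7, 2) + (0, 1, -1) = (-9, 8, 1)
  D3: (-9, 7, 2) + (-1, 1, 0) = (-10, 8, 2)
  D4: (-9, 7, 2) + (-1, 0, 1) = (-10, 7, 3)
  D5: (-9, 7, 2) + (0, -1, 1) = (-9, 6, 3)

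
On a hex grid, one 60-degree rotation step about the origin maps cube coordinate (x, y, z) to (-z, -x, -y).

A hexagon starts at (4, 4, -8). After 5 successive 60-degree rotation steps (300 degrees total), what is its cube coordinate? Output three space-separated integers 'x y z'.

Answer: -4 8 -4

Derivation:
Start: (4, 4, -8)
Step 1: (4, 4, -8) -> (-(-8), -(4), -(4)) = (8, -4, -4)
Step 2: (8, -4, -4) -> (-(-4), -(8), -(-4)) = (4, -8, 4)
Step 3: (4, -8, 4) -> (-(4), -(4), -(-8)) = (-4, -4, 8)
Step 4: (-4, -4, 8) -> (-(8), -(-4), -(-4)) = (-8, 4, 4)
Step 5: (-8, 4, 4) -> (-(4), -(-8), -(4)) = (-4, 8, -4)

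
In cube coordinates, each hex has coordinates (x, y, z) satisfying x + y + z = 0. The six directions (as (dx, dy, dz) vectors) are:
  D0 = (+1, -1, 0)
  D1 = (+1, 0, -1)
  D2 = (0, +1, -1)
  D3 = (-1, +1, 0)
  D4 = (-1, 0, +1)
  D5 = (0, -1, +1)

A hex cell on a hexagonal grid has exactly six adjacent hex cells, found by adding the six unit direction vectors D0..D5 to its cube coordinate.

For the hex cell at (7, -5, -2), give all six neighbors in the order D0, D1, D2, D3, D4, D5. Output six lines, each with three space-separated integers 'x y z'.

Answer: 8 -6 -2
8 -5 -3
7 -4 -3
6 -4 -2
6 -5 -1
7 -6 -1

Derivation:
Center: (7, -5, -2). Add each direction:
  D0: (7, -5, -2) + (1, -1, 0) = (8, -6, -2)
  D1: (7, -5, -2) + (1, 0, -1) = (8, -5, -3)
  D2: (7, -5, -2) + (0, 1, -1) = (7, -4, -3)
  D3: (7, -5, -2) + (-1, 1, 0) = (6, -4, -2)
  D4: (7, -5, -2) + (-1, 0, 1) = (6, -5, -1)
  D5: (7, -5, -2) + (0, -1, 1) = (7, -6, -1)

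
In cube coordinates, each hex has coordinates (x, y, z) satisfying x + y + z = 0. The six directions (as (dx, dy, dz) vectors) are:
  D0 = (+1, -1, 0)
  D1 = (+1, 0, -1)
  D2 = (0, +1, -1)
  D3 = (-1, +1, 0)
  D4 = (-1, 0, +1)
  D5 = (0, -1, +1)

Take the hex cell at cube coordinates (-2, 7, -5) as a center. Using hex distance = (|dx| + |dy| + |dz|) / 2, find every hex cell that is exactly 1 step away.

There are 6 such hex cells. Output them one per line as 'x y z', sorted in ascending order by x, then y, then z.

Walk ring at distance 1 from (-2, 7, -5):
Start at center + D4*1 = (-3, 7, -4)
  hex 0: (-3, 7, -4)
  hex 1: (-2, 6, -4)
  hex 2: (-1, 6, -5)
  hex 3: (-1, 7, -6)
  hex 4: (-2, 8, -6)
  hex 5: (-3, 8, -5)
Sorted: 6 hexes.

Answer: -3 7 -4
-3 8 -5
-2 6 -4
-2 8 -6
-1 6 -5
-1 7 -6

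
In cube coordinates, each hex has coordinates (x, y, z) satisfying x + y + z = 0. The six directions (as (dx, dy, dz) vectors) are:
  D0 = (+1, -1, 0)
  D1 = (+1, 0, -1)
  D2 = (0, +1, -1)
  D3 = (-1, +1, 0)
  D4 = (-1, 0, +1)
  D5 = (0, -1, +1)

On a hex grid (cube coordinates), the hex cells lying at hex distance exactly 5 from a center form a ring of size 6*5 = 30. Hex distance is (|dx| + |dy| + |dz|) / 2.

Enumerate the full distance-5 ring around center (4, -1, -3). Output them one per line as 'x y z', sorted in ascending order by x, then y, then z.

Answer: -1 -1 2
-1 0 1
-1 1 0
-1 2 -1
-1 3 -2
-1 4 -3
0 -2 2
0 4 -4
1 -3 2
1 4 -5
2 -4 2
2 4 -6
3 -5 2
3 4 -7
4 -6 2
4 4 -8
5 -6 1
5 3 -8
6 -6 0
6 2 -8
7 -6 -1
7 1 -8
8 -6 -2
8 0 -8
9 -6 -3
9 -5 -4
9 -4 -5
9 -3 -6
9 -2 -7
9 -1 -8

Derivation:
Walk ring at distance 5 from (4, -1, -3):
Start at center + D4*5 = (-1, -1, 2)
  hex 0: (-1, -1, 2)
  hex 1: (0, -2, 2)
  hex 2: (1, -3, 2)
  hex 3: (2, -4, 2)
  hex 4: (3, -5, 2)
  hex 5: (4, -6, 2)
  hex 6: (5, -6, 1)
  hex 7: (6, -6, 0)
  hex 8: (7, -6, -1)
  hex 9: (8, -6, -2)
  hex 10: (9, -6, -3)
  hex 11: (9, -5, -4)
  hex 12: (9, -4, -5)
  hex 13: (9, -3, -6)
  hex 14: (9, -2, -7)
  hex 15: (9, -1, -8)
  hex 16: (8, 0, -8)
  hex 17: (7, 1, -8)
  hex 18: (6, 2, -8)
  hex 19: (5, 3, -8)
  hex 20: (4, 4, -8)
  hex 21: (3, 4, -7)
  hex 22: (2, 4, -6)
  hex 23: (1, 4, -5)
  hex 24: (0, 4, -4)
  hex 25: (-1, 4, -3)
  hex 26: (-1, 3, -2)
  hex 27: (-1, 2, -1)
  hex 28: (-1, 1, 0)
  hex 29: (-1, 0, 1)
Sorted: 30 hexes.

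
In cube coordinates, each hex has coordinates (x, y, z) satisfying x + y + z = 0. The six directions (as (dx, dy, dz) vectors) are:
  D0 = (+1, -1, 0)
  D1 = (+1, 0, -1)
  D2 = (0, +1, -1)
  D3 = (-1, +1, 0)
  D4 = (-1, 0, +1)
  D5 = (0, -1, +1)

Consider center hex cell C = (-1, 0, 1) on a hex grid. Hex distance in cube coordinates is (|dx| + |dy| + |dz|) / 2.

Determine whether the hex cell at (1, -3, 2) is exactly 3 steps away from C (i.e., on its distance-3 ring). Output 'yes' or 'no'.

|px - cx| = |1 - (-1)| = 2
|py - cy| = |-3 - 0| = 3
|pz - cz| = |2 - 1| = 1
distance = (2+3+1)/2 = 6/2 = 3
radius = 3; distance == radius -> yes

Answer: yes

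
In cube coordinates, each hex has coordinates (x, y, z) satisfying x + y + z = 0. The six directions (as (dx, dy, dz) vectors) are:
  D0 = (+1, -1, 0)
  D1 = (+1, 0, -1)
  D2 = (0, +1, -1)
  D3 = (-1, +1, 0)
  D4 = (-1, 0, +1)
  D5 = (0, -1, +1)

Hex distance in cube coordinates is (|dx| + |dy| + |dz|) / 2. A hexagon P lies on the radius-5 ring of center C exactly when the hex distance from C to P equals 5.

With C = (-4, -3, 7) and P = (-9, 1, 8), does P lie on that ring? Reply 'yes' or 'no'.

Answer: yes

Derivation:
|px - cx| = |-9 - (-4)| = 5
|py - cy| = |1 - (-3)| = 4
|pz - cz| = |8 - 7| = 1
distance = (5+4+1)/2 = 10/2 = 5
radius = 5; distance == radius -> yes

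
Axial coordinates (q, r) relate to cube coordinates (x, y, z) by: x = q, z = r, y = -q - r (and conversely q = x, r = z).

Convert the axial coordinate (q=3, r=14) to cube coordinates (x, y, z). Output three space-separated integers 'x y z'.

x = q = 3
z = r = 14
y = -x - z = -(3) - (14) = -17

Answer: 3 -17 14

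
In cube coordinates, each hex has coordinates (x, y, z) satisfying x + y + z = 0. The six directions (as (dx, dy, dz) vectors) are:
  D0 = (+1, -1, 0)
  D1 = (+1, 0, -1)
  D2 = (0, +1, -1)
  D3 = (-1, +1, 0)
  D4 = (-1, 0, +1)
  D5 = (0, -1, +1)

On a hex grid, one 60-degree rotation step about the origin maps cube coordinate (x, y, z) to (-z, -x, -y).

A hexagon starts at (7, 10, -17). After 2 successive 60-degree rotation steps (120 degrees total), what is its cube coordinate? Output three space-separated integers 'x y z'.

Start: (7, 10, -17)
Step 1: (7, 10, -17) -> (-(-17), -(7), -(10)) = (17, -7, -10)
Step 2: (17, -7, -10) -> (-(-10), -(17), -(-7)) = (10, -17, 7)

Answer: 10 -17 7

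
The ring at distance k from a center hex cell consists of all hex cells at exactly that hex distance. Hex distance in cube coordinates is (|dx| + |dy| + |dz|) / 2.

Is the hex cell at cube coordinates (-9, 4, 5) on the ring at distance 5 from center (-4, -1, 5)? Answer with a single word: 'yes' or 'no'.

|px - cx| = |-9 - (-4)| = 5
|py - cy| = |4 - (-1)| = 5
|pz - cz| = |5 - 5| = 0
distance = (5+5+0)/2 = 10/2 = 5
radius = 5; distance == radius -> yes

Answer: yes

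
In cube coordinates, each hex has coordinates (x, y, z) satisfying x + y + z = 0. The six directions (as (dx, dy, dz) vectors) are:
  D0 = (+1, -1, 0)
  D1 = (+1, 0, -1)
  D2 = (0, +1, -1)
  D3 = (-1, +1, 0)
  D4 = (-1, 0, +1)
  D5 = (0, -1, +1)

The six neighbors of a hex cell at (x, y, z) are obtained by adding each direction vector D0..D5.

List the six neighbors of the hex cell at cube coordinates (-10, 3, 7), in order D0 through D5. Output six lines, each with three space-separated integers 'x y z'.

Center: (-10, 3, 7). Add each direction:
  D0: (-10, 3, 7) + (1, -1, 0) = (-9, 2, 7)
  D1: (-10, 3, 7) + (1, 0, -1) = (-9, 3, 6)
  D2: (-10, 3, 7) + (0, 1, -1) = (-10, 4, 6)
  D3: (-10, 3, 7) + (-1, 1, 0) = (-11, 4, 7)
  D4: (-10, 3, 7) + (-1, 0, 1) = (-11, 3, 8)
  D5: (-10, 3, 7) + (0, -1, 1) = (-10, 2, 8)

Answer: -9 2 7
-9 3 6
-10 4 6
-11 4 7
-11 3 8
-10 2 8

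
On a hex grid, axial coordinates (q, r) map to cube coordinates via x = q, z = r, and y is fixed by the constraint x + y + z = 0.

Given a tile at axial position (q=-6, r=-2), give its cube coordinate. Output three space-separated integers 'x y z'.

Answer: -6 8 -2

Derivation:
x = q = -6
z = r = -2
y = -x - z = -(-6) - (-2) = 8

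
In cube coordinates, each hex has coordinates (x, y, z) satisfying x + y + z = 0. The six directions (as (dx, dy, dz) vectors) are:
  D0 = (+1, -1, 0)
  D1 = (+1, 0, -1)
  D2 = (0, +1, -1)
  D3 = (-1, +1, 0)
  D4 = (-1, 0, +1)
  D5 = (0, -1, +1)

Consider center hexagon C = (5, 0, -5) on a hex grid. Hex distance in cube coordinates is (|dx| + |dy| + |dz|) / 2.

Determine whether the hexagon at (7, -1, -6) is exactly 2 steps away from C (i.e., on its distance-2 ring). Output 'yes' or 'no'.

|px - cx| = |7 - 5| = 2
|py - cy| = |-1 - 0| = 1
|pz - cz| = |-6 - (-5)| = 1
distance = (2+1+1)/2 = 4/2 = 2
radius = 2; distance == radius -> yes

Answer: yes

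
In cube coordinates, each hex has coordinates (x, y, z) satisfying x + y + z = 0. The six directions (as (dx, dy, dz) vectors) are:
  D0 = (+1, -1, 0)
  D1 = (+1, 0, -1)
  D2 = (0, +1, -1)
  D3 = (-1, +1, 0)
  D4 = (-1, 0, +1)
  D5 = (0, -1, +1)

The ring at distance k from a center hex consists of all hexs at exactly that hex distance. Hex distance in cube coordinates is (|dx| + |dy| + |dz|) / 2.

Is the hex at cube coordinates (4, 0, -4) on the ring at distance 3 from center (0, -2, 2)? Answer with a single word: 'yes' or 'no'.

|px - cx| = |4 - 0| = 4
|py - cy| = |0 - (-2)| = 2
|pz - cz| = |-4 - 2| = 6
distance = (4+2+6)/2 = 12/2 = 6
radius = 3; distance != radius -> no

Answer: no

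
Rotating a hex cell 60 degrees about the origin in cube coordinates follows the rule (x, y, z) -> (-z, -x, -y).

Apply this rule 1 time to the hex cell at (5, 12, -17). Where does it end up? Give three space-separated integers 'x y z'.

Start: (5, 12, -17)
Step 1: (5, 12, -17) -> (-(-17), -(5), -(12)) = (17, -5, -12)

Answer: 17 -5 -12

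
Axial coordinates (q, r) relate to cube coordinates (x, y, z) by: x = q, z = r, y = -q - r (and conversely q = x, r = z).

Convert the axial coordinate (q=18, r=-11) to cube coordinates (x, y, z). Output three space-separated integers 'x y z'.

x = q = 18
z = r = -11
y = -x - z = -(18) - (-11) = -7

Answer: 18 -7 -11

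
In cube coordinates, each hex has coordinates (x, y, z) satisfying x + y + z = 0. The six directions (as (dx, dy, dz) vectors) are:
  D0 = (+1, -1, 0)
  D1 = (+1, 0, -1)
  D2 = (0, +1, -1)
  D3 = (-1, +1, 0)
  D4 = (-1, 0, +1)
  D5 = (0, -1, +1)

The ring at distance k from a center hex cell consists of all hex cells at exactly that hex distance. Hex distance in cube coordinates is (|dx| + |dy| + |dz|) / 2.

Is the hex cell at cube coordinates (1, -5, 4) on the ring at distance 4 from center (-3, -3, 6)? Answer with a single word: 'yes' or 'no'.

|px - cx| = |1 - (-3)| = 4
|py - cy| = |-5 - (-3)| = 2
|pz - cz| = |4 - 6| = 2
distance = (4+2+2)/2 = 8/2 = 4
radius = 4; distance == radius -> yes

Answer: yes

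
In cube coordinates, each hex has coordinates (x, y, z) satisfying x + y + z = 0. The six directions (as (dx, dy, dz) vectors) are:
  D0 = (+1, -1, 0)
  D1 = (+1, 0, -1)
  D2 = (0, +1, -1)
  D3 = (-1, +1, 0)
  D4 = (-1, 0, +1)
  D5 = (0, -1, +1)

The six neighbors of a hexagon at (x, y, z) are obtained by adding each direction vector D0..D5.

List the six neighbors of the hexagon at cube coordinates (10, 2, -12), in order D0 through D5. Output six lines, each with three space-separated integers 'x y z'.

Answer: 11 1 -12
11 2 -13
10 3 -13
9 3 -12
9 2 -11
10 1 -11

Derivation:
Center: (10, 2, -12). Add each direction:
  D0: (10, 2, -12) + (1, -1, 0) = (11, 1, -12)
  D1: (10, 2, -12) + (1, 0, -1) = (11, 2, -13)
  D2: (10, 2, -12) + (0, 1, -1) = (10, 3, -13)
  D3: (10, 2, -12) + (-1, 1, 0) = (9, 3, -12)
  D4: (10, 2, -12) + (-1, 0, 1) = (9, 2, -11)
  D5: (10, 2, -12) + (0, -1, 1) = (10, 1, -11)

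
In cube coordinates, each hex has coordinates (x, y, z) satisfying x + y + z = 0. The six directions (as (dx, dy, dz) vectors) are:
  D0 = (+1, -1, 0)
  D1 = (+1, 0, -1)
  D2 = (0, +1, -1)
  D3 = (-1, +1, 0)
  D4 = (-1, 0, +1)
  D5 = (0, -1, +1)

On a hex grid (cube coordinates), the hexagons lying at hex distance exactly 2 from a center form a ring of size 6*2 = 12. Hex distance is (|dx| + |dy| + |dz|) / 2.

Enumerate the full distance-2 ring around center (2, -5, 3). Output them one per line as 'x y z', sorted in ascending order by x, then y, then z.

Walk ring at distance 2 from (2, -5, 3):
Start at center + D4*2 = (0, -5, 5)
  hex 0: (0, -5, 5)
  hex 1: (1, -6, 5)
  hex 2: (2, -7, 5)
  hex 3: (3, -7, 4)
  hex 4: (4, -7, 3)
  hex 5: (4, -6, 2)
  hex 6: (4, -5, 1)
  hex 7: (3, -4, 1)
  hex 8: (2, -3, 1)
  hex 9: (1, -3, 2)
  hex 10: (0, -3, 3)
  hex 11: (0, -4, 4)
Sorted: 12 hexes.

Answer: 0 -5 5
0 -4 4
0 -3 3
1 -6 5
1 -3 2
2 -7 5
2 -3 1
3 -7 4
3 -4 1
4 -7 3
4 -6 2
4 -5 1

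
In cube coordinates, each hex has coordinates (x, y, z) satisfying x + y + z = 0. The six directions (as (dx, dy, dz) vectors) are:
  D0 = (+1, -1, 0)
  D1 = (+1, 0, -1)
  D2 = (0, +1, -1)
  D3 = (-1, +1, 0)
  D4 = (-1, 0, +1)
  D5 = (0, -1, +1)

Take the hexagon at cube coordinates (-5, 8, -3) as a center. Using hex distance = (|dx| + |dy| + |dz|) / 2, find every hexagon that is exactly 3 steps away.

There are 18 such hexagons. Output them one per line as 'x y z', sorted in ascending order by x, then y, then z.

Walk ring at distance 3 from (-5, 8, -3):
Start at center + D4*3 = (-8, 8, 0)
  hex 0: (-8, 8, 0)
  hex 1: (-7, 7, 0)
  hex 2: (-6, 6, 0)
  hex 3: (-5, 5, 0)
  hex 4: (-4, 5, -1)
  hex 5: (-3, 5, -2)
  hex 6: (-2, 5, -3)
  hex 7: (-2, 6, -4)
  hex 8: (-2, 7, -5)
  hex 9: (-2, 8, -6)
  hex 10: (-3, 9, -6)
  hex 11: (-4, 10, -6)
  hex 12: (-5, 11, -6)
  hex 13: (-6, 11, -5)
  hex 14: (-7, 11, -4)
  hex 15: (-8, 11, -3)
  hex 16: (-8, 10, -2)
  hex 17: (-8, 9, -1)
Sorted: 18 hexes.

Answer: -8 8 0
-8 9 -1
-8 10 -2
-8 11 -3
-7 7 0
-7 11 -4
-6 6 0
-6 11 -5
-5 5 0
-5 11 -6
-4 5 -1
-4 10 -6
-3 5 -2
-3 9 -6
-2 5 -3
-2 6 -4
-2 7 -5
-2 8 -6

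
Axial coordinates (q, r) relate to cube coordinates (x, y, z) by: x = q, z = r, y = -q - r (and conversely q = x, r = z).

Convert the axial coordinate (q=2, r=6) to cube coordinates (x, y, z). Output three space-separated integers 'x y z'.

x = q = 2
z = r = 6
y = -x - z = -(2) - (6) = -8

Answer: 2 -8 6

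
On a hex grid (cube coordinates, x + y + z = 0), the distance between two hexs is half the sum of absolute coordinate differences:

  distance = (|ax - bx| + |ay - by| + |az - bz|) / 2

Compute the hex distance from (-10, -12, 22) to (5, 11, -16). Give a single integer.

|ax - bx| = |-10 - 5| = 15
|ay - by| = |-12 - 11| = 23
|az - bz| = |22 - (-16)| = 38
distance = (15 + 23 + 38) / 2 = 76 / 2 = 38

Answer: 38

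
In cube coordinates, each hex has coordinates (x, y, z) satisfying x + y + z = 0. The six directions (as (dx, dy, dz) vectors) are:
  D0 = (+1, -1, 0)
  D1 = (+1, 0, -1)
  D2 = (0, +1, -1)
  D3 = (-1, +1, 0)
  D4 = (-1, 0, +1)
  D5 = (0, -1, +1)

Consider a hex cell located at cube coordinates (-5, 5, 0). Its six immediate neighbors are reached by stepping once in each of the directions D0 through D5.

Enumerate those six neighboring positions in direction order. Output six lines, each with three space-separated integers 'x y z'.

Answer: -4 4 0
-4 5 -1
-5 6 -1
-6 6 0
-6 5 1
-5 4 1

Derivation:
Center: (-5, 5, 0). Add each direction:
  D0: (-5, 5, 0) + (1, -1, 0) = (-4, 4, 0)
  D1: (-5, 5, 0) + (1, 0, -1) = (-4, 5, -1)
  D2: (-5, 5, 0) + (0, 1, -1) = (-5, 6, -1)
  D3: (-5, 5, 0) + (-1, 1, 0) = (-6, 6, 0)
  D4: (-5, 5, 0) + (-1, 0, 1) = (-6, 5, 1)
  D5: (-5, 5, 0) + (0, -1, 1) = (-5, 4, 1)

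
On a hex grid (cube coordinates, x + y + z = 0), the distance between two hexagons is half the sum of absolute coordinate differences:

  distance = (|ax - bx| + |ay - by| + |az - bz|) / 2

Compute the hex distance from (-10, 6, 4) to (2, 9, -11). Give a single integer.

Answer: 15

Derivation:
|ax - bx| = |-10 - 2| = 12
|ay - by| = |6 - 9| = 3
|az - bz| = |4 - (-11)| = 15
distance = (12 + 3 + 15) / 2 = 30 / 2 = 15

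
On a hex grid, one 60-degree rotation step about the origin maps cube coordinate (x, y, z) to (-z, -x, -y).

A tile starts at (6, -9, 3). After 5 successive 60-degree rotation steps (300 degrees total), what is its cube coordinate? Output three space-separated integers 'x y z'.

Start: (6, -9, 3)
Step 1: (6, -9, 3) -> (-(3), -(6), -(-9)) = (-3, -6, 9)
Step 2: (-3, -6, 9) -> (-(9), -(-3), -(-6)) = (-9, 3, 6)
Step 3: (-9, 3, 6) -> (-(6), -(-9), -(3)) = (-6, 9, -3)
Step 4: (-6, 9, -3) -> (-(-3), -(-6), -(9)) = (3, 6, -9)
Step 5: (3, 6, -9) -> (-(-9), -(3), -(6)) = (9, -3, -6)

Answer: 9 -3 -6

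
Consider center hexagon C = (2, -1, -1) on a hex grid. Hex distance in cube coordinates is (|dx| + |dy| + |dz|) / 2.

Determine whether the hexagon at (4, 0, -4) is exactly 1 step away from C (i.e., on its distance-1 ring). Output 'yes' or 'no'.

|px - cx| = |4 - 2| = 2
|py - cy| = |0 - (-1)| = 1
|pz - cz| = |-4 - (-1)| = 3
distance = (2+1+3)/2 = 6/2 = 3
radius = 1; distance != radius -> no

Answer: no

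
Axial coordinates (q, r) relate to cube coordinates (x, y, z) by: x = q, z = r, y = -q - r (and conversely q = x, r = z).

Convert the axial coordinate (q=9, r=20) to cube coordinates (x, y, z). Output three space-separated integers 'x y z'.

Answer: 9 -29 20

Derivation:
x = q = 9
z = r = 20
y = -x - z = -(9) - (20) = -29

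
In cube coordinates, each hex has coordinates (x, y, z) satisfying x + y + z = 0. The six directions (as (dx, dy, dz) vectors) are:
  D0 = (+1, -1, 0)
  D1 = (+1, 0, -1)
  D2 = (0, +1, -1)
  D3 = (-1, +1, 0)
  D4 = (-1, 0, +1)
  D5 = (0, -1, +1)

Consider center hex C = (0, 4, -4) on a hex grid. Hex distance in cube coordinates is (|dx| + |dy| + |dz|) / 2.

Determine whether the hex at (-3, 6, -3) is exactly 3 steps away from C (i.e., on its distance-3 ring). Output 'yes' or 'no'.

Answer: yes

Derivation:
|px - cx| = |-3 - 0| = 3
|py - cy| = |6 - 4| = 2
|pz - cz| = |-3 - (-4)| = 1
distance = (3+2+1)/2 = 6/2 = 3
radius = 3; distance == radius -> yes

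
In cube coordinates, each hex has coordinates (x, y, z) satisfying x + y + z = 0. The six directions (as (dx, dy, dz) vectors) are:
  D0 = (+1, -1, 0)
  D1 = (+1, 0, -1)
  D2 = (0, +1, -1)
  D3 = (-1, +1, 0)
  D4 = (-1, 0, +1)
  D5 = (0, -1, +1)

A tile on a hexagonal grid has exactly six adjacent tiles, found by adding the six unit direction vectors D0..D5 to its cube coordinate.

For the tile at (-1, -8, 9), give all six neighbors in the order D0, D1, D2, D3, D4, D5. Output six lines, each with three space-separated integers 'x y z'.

Center: (-1, -8, 9). Add each direction:
  D0: (-1, -8, 9) + (1, -1, 0) = (0, -9, 9)
  D1: (-1, -8, 9) + (1, 0, -1) = (0, -8, 8)
  D2: (-1, -8, 9) + (0, 1, -1) = (-1, -7, 8)
  D3: (-1, -8, 9) + (-1, 1, 0) = (-2, -7, 9)
  D4: (-1, -8, 9) + (-1, 0, 1) = (-2, -8, 10)
  D5: (-1, -8, 9) + (0, -1, 1) = (-1, -9, 10)

Answer: 0 -9 9
0 -8 8
-1 -7 8
-2 -7 9
-2 -8 10
-1 -9 10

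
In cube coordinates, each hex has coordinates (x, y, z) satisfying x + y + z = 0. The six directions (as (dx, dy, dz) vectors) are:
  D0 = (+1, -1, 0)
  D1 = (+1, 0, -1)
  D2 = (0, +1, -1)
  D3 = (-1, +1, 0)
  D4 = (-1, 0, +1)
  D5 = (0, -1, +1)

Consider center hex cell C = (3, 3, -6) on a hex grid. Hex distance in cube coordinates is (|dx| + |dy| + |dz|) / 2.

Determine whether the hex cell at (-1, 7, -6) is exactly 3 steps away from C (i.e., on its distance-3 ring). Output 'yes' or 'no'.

Answer: no

Derivation:
|px - cx| = |-1 - 3| = 4
|py - cy| = |7 - 3| = 4
|pz - cz| = |-6 - (-6)| = 0
distance = (4+4+0)/2 = 8/2 = 4
radius = 3; distance != radius -> no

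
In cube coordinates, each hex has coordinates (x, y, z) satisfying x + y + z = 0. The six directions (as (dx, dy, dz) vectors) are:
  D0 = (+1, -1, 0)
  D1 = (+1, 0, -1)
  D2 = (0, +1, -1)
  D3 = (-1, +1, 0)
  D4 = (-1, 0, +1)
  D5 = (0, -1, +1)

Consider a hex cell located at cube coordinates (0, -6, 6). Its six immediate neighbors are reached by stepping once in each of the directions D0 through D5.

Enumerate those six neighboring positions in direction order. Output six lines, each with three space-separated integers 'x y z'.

Answer: 1 -7 6
1 -6 5
0 -5 5
-1 -5 6
-1 -6 7
0 -7 7

Derivation:
Center: (0, -6, 6). Add each direction:
  D0: (0, -6, 6) + (1, -1, 0) = (1, -7, 6)
  D1: (0, -6, 6) + (1, 0, -1) = (1, -6, 5)
  D2: (0, -6, 6) + (0, 1, -1) = (0, -5, 5)
  D3: (0, -6, 6) + (-1, 1, 0) = (-1, -5, 6)
  D4: (0, -6, 6) + (-1, 0, 1) = (-1, -6, 7)
  D5: (0, -6, 6) + (0, -1, 1) = (0, -7, 7)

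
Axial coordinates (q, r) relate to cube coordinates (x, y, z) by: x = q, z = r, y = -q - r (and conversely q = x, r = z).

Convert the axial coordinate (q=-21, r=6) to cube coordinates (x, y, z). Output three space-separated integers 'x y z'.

x = q = -21
z = r = 6
y = -x - z = -(-21) - (6) = 15

Answer: -21 15 6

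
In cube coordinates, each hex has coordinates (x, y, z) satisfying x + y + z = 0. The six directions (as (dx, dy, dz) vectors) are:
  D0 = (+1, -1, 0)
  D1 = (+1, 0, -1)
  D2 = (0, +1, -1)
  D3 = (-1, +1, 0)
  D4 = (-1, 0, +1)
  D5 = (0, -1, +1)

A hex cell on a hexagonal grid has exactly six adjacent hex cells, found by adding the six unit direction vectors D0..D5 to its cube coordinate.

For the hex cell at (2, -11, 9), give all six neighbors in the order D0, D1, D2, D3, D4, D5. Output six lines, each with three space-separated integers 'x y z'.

Center: (2, -11, 9). Add each direction:
  D0: (2, -11, 9) + (1, -1, 0) = (3, -12, 9)
  D1: (2, -11, 9) + (1, 0, -1) = (3, -11, 8)
  D2: (2, -11, 9) + (0, 1, -1) = (2, -10, 8)
  D3: (2, -11, 9) + (-1, 1, 0) = (1, -10, 9)
  D4: (2, -11, 9) + (-1, 0, 1) = (1, -11, 10)
  D5: (2, -11, 9) + (0, -1, 1) = (2, -12, 10)

Answer: 3 -12 9
3 -11 8
2 -10 8
1 -10 9
1 -11 10
2 -12 10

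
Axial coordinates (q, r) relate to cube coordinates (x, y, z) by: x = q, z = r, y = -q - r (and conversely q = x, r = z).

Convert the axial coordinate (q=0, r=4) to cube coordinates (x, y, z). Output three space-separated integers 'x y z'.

x = q = 0
z = r = 4
y = -x - z = -(0) - (4) = -4

Answer: 0 -4 4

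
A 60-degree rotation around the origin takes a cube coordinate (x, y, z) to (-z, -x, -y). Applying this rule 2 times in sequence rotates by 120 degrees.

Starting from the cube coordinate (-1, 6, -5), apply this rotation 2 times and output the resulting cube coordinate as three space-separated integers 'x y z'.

Start: (-1, 6, -5)
Step 1: (-1, 6, -5) -> (-(-5), -(-1), -(6)) = (5, 1, -6)
Step 2: (5, 1, -6) -> (-(-6), -(5), -(1)) = (6, -5, -1)

Answer: 6 -5 -1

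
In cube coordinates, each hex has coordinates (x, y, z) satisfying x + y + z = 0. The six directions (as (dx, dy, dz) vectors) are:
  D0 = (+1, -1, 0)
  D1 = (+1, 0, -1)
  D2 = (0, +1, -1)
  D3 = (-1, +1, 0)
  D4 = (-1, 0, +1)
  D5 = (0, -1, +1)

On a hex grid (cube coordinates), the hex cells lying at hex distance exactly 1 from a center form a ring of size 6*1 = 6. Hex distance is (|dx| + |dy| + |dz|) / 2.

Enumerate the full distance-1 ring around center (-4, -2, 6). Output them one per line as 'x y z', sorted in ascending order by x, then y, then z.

Answer: -5 -2 7
-5 -1 6
-4 -3 7
-4 -1 5
-3 -3 6
-3 -2 5

Derivation:
Walk ring at distance 1 from (-4, -2, 6):
Start at center + D4*1 = (-5, -2, 7)
  hex 0: (-5, -2, 7)
  hex 1: (-4, -3, 7)
  hex 2: (-3, -3, 6)
  hex 3: (-3, -2, 5)
  hex 4: (-4, -1, 5)
  hex 5: (-5, -1, 6)
Sorted: 6 hexes.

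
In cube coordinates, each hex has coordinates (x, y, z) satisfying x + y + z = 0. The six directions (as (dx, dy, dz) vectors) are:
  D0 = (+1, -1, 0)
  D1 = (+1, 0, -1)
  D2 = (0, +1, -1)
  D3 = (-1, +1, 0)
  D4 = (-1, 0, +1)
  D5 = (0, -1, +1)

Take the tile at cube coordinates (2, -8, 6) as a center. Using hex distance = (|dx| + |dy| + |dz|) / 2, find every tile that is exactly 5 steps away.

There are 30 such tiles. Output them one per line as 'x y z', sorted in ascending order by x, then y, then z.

Walk ring at distance 5 from (2, -8, 6):
Start at center + D4*5 = (-3, -8, 11)
  hex 0: (-3, -8, 11)
  hex 1: (-2, -9, 11)
  hex 2: (-1, -10, 11)
  hex 3: (0, -11, 11)
  hex 4: (1, -12, 11)
  hex 5: (2, -13, 11)
  hex 6: (3, -13, 10)
  hex 7: (4, -13, 9)
  hex 8: (5, -13, 8)
  hex 9: (6, -13, 7)
  hex 10: (7, -13, 6)
  hex 11: (7, -12, 5)
  hex 12: (7, -11, 4)
  hex 13: (7, -10, 3)
  hex 14: (7, -9, 2)
  hex 15: (7, -8, 1)
  hex 16: (6, -7, 1)
  hex 17: (5, -6, 1)
  hex 18: (4, -5, 1)
  hex 19: (3, -4, 1)
  hex 20: (2, -3, 1)
  hex 21: (1, -3, 2)
  hex 22: (0, -3, 3)
  hex 23: (-1, -3, 4)
  hex 24: (-2, -3, 5)
  hex 25: (-3, -3, 6)
  hex 26: (-3, -4, 7)
  hex 27: (-3, -5, 8)
  hex 28: (-3, -6, 9)
  hex 29: (-3, -7, 10)
Sorted: 30 hexes.

Answer: -3 -8 11
-3 -7 10
-3 -6 9
-3 -5 8
-3 -4 7
-3 -3 6
-2 -9 11
-2 -3 5
-1 -10 11
-1 -3 4
0 -11 11
0 -3 3
1 -12 11
1 -3 2
2 -13 11
2 -3 1
3 -13 10
3 -4 1
4 -13 9
4 -5 1
5 -13 8
5 -6 1
6 -13 7
6 -7 1
7 -13 6
7 -12 5
7 -11 4
7 -10 3
7 -9 2
7 -8 1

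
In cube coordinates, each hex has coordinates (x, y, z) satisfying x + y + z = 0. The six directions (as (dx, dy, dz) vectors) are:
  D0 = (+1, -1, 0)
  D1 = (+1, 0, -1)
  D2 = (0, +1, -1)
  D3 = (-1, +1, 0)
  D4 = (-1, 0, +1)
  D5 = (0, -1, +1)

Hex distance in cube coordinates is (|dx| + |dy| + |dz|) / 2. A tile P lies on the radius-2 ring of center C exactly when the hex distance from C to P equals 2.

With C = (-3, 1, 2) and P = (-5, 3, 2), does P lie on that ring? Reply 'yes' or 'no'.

Answer: yes

Derivation:
|px - cx| = |-5 - (-3)| = 2
|py - cy| = |3 - 1| = 2
|pz - cz| = |2 - 2| = 0
distance = (2+2+0)/2 = 4/2 = 2
radius = 2; distance == radius -> yes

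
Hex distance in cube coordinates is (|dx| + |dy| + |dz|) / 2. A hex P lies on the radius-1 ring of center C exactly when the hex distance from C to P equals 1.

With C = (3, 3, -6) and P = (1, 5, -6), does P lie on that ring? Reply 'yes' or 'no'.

|px - cx| = |1 - 3| = 2
|py - cy| = |5 - 3| = 2
|pz - cz| = |-6 - (-6)| = 0
distance = (2+2+0)/2 = 4/2 = 2
radius = 1; distance != radius -> no

Answer: no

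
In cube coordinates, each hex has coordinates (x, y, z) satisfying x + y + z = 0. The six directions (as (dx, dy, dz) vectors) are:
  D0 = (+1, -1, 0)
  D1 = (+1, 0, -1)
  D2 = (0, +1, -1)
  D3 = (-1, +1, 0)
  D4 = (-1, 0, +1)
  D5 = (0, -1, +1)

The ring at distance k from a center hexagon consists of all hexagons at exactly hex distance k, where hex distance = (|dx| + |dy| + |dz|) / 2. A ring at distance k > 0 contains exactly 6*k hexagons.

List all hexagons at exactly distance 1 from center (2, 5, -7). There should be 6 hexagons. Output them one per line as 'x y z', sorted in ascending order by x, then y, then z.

Walk ring at distance 1 from (2, 5, -7):
Start at center + D4*1 = (1, 5, -6)
  hex 0: (1, 5, -6)
  hex 1: (2, 4, -6)
  hex 2: (3, 4, -7)
  hex 3: (3, 5, -8)
  hex 4: (2, 6, -8)
  hex 5: (1, 6, -7)
Sorted: 6 hexes.

Answer: 1 5 -6
1 6 -7
2 4 -6
2 6 -8
3 4 -7
3 5 -8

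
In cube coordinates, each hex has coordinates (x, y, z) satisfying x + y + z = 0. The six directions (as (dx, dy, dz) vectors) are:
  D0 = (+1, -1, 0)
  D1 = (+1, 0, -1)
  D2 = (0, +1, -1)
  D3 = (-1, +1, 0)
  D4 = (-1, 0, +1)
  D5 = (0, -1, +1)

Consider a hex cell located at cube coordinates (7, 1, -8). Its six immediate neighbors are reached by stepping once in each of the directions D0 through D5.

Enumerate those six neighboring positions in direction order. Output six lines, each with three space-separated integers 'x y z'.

Answer: 8 0 -8
8 1 -9
7 2 -9
6 2 -8
6 1 -7
7 0 -7

Derivation:
Center: (7, 1, -8). Add each direction:
  D0: (7, 1, -8) + (1, -1, 0) = (8, 0, -8)
  D1: (7, 1, -8) + (1, 0, -1) = (8, 1, -9)
  D2: (7, 1, -8) + (0, 1, -1) = (7, 2, -9)
  D3: (7, 1, -8) + (-1, 1, 0) = (6, 2, -8)
  D4: (7, 1, -8) + (-1, 0, 1) = (6, 1, -7)
  D5: (7, 1, -8) + (0, -1, 1) = (7, 0, -7)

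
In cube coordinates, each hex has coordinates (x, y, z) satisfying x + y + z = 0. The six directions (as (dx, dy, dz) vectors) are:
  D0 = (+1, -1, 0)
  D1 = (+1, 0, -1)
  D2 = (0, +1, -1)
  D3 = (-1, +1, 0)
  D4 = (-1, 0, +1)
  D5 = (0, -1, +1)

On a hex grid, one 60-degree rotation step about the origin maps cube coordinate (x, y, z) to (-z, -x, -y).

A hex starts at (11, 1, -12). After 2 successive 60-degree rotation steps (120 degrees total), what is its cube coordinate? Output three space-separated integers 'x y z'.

Start: (11, 1, -12)
Step 1: (11, 1, -12) -> (-(-12), -(11), -(1)) = (12, -11, -1)
Step 2: (12, -11, -1) -> (-(-1), -(12), -(-11)) = (1, -12, 11)

Answer: 1 -12 11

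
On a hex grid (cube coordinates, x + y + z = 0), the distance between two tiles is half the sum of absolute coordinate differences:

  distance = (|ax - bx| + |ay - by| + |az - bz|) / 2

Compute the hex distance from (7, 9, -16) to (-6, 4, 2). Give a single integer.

|ax - bx| = |7 - (-6)| = 13
|ay - by| = |9 - 4| = 5
|az - bz| = |-16 - 2| = 18
distance = (13 + 5 + 18) / 2 = 36 / 2 = 18

Answer: 18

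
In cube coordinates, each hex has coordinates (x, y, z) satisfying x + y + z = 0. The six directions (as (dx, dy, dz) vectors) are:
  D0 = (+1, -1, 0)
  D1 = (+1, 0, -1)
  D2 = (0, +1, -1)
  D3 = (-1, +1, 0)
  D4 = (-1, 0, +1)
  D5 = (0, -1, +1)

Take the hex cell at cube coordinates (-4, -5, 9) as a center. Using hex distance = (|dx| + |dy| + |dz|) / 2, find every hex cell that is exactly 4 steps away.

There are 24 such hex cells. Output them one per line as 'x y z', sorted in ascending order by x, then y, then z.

Walk ring at distance 4 from (-4, -5, 9):
Start at center + D4*4 = (-8, -5, 13)
  hex 0: (-8, -5, 13)
  hex 1: (-7, -6, 13)
  hex 2: (-6, -7, 13)
  hex 3: (-5, -8, 13)
  hex 4: (-4, -9, 13)
  hex 5: (-3, -9, 12)
  hex 6: (-2, -9, 11)
  hex 7: (-1, -9, 10)
  hex 8: (0, -9, 9)
  hex 9: (0, -8, 8)
  hex 10: (0, -7, 7)
  hex 11: (0, -6, 6)
  hex 12: (0, -5, 5)
  hex 13: (-1, -4, 5)
  hex 14: (-2, -3, 5)
  hex 15: (-3, -2, 5)
  hex 16: (-4, -1, 5)
  hex 17: (-5, -1, 6)
  hex 18: (-6, -1, 7)
  hex 19: (-7, -1, 8)
  hex 20: (-8, -1, 9)
  hex 21: (-8, -2, 10)
  hex 22: (-8, -3, 11)
  hex 23: (-8, -4, 12)
Sorted: 24 hexes.

Answer: -8 -5 13
-8 -4 12
-8 -3 11
-8 -2 10
-8 -1 9
-7 -6 13
-7 -1 8
-6 -7 13
-6 -1 7
-5 -8 13
-5 -1 6
-4 -9 13
-4 -1 5
-3 -9 12
-3 -2 5
-2 -9 11
-2 -3 5
-1 -9 10
-1 -4 5
0 -9 9
0 -8 8
0 -7 7
0 -6 6
0 -5 5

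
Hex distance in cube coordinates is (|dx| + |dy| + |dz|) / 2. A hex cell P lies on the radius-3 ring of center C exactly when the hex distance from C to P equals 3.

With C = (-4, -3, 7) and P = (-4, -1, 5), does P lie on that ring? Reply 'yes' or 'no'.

|px - cx| = |-4 - (-4)| = 0
|py - cy| = |-1 - (-3)| = 2
|pz - cz| = |5 - 7| = 2
distance = (0+2+2)/2 = 4/2 = 2
radius = 3; distance != radius -> no

Answer: no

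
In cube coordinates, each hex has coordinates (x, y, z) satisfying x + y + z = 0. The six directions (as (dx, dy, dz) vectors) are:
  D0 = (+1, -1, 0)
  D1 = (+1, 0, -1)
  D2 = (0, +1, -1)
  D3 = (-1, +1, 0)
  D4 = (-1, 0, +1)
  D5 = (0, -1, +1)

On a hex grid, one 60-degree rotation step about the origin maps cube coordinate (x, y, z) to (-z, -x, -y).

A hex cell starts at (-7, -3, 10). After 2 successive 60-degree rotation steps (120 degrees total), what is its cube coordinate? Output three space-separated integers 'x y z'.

Answer: -3 10 -7

Derivation:
Start: (-7, -3, 10)
Step 1: (-7, -3, 10) -> (-(10), -(-7), -(-3)) = (-10, 7, 3)
Step 2: (-10, 7, 3) -> (-(3), -(-10), -(7)) = (-3, 10, -7)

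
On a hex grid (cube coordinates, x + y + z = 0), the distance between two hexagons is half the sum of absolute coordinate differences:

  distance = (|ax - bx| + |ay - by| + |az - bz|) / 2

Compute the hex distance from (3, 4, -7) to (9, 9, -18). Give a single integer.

|ax - bx| = |3 - 9| = 6
|ay - by| = |4 - 9| = 5
|az - bz| = |-7 - (-18)| = 11
distance = (6 + 5 + 11) / 2 = 22 / 2 = 11

Answer: 11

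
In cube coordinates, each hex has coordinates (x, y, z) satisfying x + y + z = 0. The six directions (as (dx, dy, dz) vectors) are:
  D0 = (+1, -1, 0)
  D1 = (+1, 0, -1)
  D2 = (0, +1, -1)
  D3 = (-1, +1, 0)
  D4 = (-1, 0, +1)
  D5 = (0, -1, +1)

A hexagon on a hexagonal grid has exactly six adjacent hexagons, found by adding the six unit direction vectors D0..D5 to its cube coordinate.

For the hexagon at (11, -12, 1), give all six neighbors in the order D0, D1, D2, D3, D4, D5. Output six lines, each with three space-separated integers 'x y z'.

Center: (11, -12, 1). Add each direction:
  D0: (11, -12, 1) + (1, -1, 0) = (12, -13, 1)
  D1: (11, -12, 1) + (1, 0, -1) = (12, -12, 0)
  D2: (11, -12, 1) + (0, 1, -1) = (11, -11, 0)
  D3: (11, -12, 1) + (-1, 1, 0) = (10, -11, 1)
  D4: (11, -12, 1) + (-1, 0, 1) = (10, -12, 2)
  D5: (11, -12, 1) + (0, -1, 1) = (11, -13, 2)

Answer: 12 -13 1
12 -12 0
11 -11 0
10 -11 1
10 -12 2
11 -13 2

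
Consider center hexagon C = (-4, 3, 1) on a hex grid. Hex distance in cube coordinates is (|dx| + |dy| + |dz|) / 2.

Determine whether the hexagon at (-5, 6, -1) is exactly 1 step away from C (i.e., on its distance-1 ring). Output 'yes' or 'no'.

|px - cx| = |-5 - (-4)| = 1
|py - cy| = |6 - 3| = 3
|pz - cz| = |-1 - 1| = 2
distance = (1+3+2)/2 = 6/2 = 3
radius = 1; distance != radius -> no

Answer: no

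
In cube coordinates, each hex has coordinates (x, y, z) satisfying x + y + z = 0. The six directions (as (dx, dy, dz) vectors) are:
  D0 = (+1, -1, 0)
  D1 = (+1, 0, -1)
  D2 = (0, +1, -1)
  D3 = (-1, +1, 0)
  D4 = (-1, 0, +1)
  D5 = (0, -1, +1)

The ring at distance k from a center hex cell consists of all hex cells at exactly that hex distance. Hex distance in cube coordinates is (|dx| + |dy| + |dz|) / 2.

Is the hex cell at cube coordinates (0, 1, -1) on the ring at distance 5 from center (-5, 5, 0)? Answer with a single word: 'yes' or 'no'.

|px - cx| = |0 - (-5)| = 5
|py - cy| = |1 - 5| = 4
|pz - cz| = |-1 - 0| = 1
distance = (5+4+1)/2 = 10/2 = 5
radius = 5; distance == radius -> yes

Answer: yes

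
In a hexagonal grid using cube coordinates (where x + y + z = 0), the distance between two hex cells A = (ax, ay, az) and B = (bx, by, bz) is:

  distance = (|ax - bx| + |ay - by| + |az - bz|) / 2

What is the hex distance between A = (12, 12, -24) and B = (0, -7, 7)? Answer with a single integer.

Answer: 31

Derivation:
|ax - bx| = |12 - 0| = 12
|ay - by| = |12 - (-7)| = 19
|az - bz| = |-24 - 7| = 31
distance = (12 + 19 + 31) / 2 = 62 / 2 = 31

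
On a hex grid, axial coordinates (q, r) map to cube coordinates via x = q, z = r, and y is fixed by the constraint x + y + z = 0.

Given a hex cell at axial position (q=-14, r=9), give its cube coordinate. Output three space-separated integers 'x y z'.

x = q = -14
z = r = 9
y = -x - z = -(-14) - (9) = 5

Answer: -14 5 9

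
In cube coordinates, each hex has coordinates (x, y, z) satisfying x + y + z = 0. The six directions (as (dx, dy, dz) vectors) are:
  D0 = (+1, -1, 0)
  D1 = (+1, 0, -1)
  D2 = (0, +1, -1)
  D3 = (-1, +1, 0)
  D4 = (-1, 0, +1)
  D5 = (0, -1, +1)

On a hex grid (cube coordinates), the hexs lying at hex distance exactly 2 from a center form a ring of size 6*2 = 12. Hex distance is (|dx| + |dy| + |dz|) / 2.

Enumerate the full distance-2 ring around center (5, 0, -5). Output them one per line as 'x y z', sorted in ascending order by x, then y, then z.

Answer: 3 0 -3
3 1 -4
3 2 -5
4 -1 -3
4 2 -6
5 -2 -3
5 2 -7
6 -2 -4
6 1 -7
7 -2 -5
7 -1 -6
7 0 -7

Derivation:
Walk ring at distance 2 from (5, 0, -5):
Start at center + D4*2 = (3, 0, -3)
  hex 0: (3, 0, -3)
  hex 1: (4, -1, -3)
  hex 2: (5, -2, -3)
  hex 3: (6, -2, -4)
  hex 4: (7, -2, -5)
  hex 5: (7, -1, -6)
  hex 6: (7, 0, -7)
  hex 7: (6, 1, -7)
  hex 8: (5, 2, -7)
  hex 9: (4, 2, -6)
  hex 10: (3, 2, -5)
  hex 11: (3, 1, -4)
Sorted: 12 hexes.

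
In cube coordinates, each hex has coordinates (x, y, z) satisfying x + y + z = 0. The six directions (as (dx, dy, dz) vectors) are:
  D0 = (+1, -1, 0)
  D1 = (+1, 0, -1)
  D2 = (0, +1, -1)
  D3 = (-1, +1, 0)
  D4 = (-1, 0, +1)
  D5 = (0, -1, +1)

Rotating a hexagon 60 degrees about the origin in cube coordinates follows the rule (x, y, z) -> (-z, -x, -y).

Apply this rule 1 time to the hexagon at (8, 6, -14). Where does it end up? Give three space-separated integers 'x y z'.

Answer: 14 -8 -6

Derivation:
Start: (8, 6, -14)
Step 1: (8, 6, -14) -> (-(-14), -(8), -(6)) = (14, -8, -6)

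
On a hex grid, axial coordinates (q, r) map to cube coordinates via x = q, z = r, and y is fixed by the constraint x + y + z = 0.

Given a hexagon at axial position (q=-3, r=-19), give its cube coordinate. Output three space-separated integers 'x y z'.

Answer: -3 22 -19

Derivation:
x = q = -3
z = r = -19
y = -x - z = -(-3) - (-19) = 22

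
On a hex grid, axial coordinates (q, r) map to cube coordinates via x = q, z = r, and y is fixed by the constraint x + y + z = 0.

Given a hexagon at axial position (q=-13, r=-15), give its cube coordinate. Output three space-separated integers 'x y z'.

Answer: -13 28 -15

Derivation:
x = q = -13
z = r = -15
y = -x - z = -(-13) - (-15) = 28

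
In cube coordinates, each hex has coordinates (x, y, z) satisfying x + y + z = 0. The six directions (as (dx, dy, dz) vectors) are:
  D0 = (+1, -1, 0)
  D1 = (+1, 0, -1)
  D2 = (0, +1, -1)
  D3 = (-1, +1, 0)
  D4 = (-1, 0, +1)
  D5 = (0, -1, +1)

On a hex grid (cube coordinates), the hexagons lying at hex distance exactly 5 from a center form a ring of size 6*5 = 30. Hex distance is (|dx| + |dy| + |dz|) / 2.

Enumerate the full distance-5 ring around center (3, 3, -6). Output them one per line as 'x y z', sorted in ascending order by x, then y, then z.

Walk ring at distance 5 from (3, 3, -6):
Start at center + D4*5 = (-2, 3, -1)
  hex 0: (-2, 3, -1)
  hex 1: (-1, 2, -1)
  hex 2: (0, 1, -1)
  hex 3: (1, 0, -1)
  hex 4: (2, -1, -1)
  hex 5: (3, -2, -1)
  hex 6: (4, -2, -2)
  hex 7: (5, -2, -3)
  hex 8: (6, -2, -4)
  hex 9: (7, -2, -5)
  hex 10: (8, -2, -6)
  hex 11: (8, -1, -7)
  hex 12: (8, 0, -8)
  hex 13: (8, 1, -9)
  hex 14: (8, 2, -10)
  hex 15: (8, 3, -11)
  hex 16: (7, 4, -11)
  hex 17: (6, 5, -11)
  hex 18: (5, 6, -11)
  hex 19: (4, 7, -11)
  hex 20: (3, 8, -11)
  hex 21: (2, 8, -10)
  hex 22: (1, 8, -9)
  hex 23: (0, 8, -8)
  hex 24: (-1, 8, -7)
  hex 25: (-2, 8, -6)
  hex 26: (-2, 7, -5)
  hex 27: (-2, 6, -4)
  hex 28: (-2, 5, -3)
  hex 29: (-2, 4, -2)
Sorted: 30 hexes.

Answer: -2 3 -1
-2 4 -2
-2 5 -3
-2 6 -4
-2 7 -5
-2 8 -6
-1 2 -1
-1 8 -7
0 1 -1
0 8 -8
1 0 -1
1 8 -9
2 -1 -1
2 8 -10
3 -2 -1
3 8 -11
4 -2 -2
4 7 -11
5 -2 -3
5 6 -11
6 -2 -4
6 5 -11
7 -2 -5
7 4 -11
8 -2 -6
8 -1 -7
8 0 -8
8 1 -9
8 2 -10
8 3 -11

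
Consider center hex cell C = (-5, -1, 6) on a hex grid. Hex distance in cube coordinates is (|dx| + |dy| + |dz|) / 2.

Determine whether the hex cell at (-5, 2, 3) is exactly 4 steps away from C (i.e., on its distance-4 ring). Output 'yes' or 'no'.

|px - cx| = |-5 - (-5)| = 0
|py - cy| = |2 - (-1)| = 3
|pz - cz| = |3 - 6| = 3
distance = (0+3+3)/2 = 6/2 = 3
radius = 4; distance != radius -> no

Answer: no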